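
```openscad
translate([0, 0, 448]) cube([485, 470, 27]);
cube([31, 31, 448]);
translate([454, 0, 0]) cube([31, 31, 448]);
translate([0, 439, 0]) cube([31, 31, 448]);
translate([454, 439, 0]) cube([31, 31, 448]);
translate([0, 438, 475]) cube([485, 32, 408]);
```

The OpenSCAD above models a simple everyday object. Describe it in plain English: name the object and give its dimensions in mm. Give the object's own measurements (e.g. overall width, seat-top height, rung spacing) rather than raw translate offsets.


A chair. The seat is a 485×470×27 mm slab with its top at z = 475 mm, on four 31×31 mm corner legs (flush with the seat edges, standing on z = 0). A flat backrest 32 mm thick, 408 mm tall, spans the full seat width and rises from the seat top along its +y edge, rear face flush with the rear of the seat.


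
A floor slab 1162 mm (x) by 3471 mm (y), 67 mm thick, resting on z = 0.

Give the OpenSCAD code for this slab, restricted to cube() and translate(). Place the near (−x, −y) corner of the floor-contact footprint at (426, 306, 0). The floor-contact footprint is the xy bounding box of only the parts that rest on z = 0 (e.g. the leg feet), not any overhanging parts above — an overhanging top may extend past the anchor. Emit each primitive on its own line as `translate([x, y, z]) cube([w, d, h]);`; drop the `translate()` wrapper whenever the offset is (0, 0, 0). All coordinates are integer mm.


translate([426, 306, 0]) cube([1162, 3471, 67]);


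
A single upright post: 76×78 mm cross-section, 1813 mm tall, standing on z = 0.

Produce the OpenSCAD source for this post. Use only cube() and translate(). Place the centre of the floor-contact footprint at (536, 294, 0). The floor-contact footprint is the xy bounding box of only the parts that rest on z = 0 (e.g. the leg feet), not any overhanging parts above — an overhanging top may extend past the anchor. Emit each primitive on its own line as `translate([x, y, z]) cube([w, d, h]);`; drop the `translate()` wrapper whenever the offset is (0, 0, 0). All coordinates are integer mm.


translate([498, 255, 0]) cube([76, 78, 1813]);


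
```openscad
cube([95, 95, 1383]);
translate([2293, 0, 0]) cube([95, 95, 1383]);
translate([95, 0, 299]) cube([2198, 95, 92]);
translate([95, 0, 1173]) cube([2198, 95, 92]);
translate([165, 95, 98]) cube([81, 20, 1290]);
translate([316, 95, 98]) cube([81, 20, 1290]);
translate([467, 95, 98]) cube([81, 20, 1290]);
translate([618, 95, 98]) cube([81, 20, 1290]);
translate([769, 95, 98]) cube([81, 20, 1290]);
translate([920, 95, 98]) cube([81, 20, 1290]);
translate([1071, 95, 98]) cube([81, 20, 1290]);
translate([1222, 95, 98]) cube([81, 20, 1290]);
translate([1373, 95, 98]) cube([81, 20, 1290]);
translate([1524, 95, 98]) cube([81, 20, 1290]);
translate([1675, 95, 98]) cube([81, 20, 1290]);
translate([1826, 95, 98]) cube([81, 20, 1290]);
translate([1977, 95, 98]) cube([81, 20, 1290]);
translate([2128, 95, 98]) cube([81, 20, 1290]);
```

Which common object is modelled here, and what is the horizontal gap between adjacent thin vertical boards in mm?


A fence section. The picket gap is 70 mm.

Two posts, two rails, 14 pickets — a fence section. Span 2198 mm holds 14 pickets of 81 mm with 15 equal gaps: ⌊(2198 − 14·81) / 15⌋ = 70 mm.


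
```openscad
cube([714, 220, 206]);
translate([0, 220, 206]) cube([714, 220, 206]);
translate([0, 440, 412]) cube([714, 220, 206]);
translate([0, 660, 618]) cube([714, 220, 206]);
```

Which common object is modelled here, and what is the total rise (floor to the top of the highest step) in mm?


A staircase. The total rise is 824 mm.

4 identical blocks, each offset up and back from the previous — a staircase. Each step is 206 mm tall and there are 4 of them, so the total rise is 4 × 206 = 824 mm.


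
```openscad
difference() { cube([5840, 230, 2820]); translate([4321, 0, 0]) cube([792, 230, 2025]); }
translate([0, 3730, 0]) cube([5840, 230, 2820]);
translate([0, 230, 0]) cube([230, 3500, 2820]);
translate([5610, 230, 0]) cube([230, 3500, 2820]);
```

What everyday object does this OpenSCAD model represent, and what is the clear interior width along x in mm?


A single room. The interior width is 5380 mm.

Four walls enclosing a rectangle with a door in the front wall — a room. Outside width 5840 minus two 230 mm walls gives 5380 mm.


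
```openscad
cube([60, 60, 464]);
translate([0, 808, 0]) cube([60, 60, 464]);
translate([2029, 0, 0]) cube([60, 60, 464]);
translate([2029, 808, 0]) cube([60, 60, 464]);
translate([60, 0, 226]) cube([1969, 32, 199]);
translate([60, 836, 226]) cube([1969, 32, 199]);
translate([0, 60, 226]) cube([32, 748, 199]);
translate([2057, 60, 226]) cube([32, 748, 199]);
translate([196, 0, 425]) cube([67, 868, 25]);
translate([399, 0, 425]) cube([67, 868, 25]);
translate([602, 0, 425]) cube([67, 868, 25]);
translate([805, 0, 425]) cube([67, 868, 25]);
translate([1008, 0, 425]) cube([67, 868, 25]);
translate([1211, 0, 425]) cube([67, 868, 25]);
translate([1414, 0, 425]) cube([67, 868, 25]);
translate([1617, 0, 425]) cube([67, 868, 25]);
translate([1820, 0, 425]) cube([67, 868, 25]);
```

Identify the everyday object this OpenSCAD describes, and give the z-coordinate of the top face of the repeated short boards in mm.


A bed frame. The slat-top height is 450 mm.

Four posts, four rails, and a row of slats — a bed frame. Slats sit on the rails at z = 226 + 199 = 425; with slat thickness 25, the top is 450 mm.


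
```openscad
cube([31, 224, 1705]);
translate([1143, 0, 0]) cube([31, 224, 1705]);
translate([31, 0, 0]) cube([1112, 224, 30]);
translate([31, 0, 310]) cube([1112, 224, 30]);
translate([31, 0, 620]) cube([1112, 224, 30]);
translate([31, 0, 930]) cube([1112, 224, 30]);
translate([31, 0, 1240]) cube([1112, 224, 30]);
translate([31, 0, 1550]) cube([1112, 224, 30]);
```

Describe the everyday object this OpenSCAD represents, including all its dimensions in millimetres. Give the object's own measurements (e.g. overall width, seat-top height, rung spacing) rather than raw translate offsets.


An open bookshelf. Two side panels, each 31 mm thick, 224 mm deep and 1705 mm tall, stand 1174 mm apart (outside-to-outside). Between them sit 6 shelves, each 30 mm thick and 224 mm deep, spanning the full gap between the sides. The bottom shelf rests on the floor (its underside at z = 0) and the clear gap between one shelf's top and the next shelf's underside is 280 mm.


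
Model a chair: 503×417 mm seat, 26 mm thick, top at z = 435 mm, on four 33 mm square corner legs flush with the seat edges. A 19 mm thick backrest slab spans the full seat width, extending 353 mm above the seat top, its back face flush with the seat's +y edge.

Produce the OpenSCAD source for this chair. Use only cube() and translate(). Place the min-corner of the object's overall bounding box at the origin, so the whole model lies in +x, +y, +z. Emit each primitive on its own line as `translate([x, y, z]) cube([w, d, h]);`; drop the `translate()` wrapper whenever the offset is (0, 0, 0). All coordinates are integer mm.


// leg_h = 435 - 26 = 409
translate([0, 0, 409]) cube([503, 417, 26]);
cube([33, 33, 409]);
translate([470, 0, 0]) cube([33, 33, 409]);
translate([0, 384, 0]) cube([33, 33, 409]);
translate([470, 384, 0]) cube([33, 33, 409]);
translate([0, 398, 435]) cube([503, 19, 353]);


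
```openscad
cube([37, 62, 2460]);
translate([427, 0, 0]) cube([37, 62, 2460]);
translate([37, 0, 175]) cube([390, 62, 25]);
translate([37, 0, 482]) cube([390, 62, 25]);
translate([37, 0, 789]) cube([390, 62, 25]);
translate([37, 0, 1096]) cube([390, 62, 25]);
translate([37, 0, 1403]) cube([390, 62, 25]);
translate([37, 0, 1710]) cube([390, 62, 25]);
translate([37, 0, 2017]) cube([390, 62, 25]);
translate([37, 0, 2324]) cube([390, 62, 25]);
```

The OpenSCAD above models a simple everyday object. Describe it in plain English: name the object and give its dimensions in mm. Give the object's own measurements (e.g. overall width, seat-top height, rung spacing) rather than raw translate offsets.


A straight ladder. Two 37×62 mm vertical rails, 2460 mm tall, stand 464 mm apart (outside-to-outside) with their front faces coplanar on the −y side. 8 rungs, each 62 mm deep and 25 mm tall, span between the inner faces of the rails, front faces flush with the rails. The lowest rung's underside is at z = 175 mm and rungs are spaced 307 mm apart (underside to underside).


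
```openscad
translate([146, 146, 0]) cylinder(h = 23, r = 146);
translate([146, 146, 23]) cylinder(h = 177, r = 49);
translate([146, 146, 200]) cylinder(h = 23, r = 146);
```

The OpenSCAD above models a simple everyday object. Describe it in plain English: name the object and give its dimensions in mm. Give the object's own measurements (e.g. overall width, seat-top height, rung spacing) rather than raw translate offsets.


A spool: two coaxial disc flanges of radius 146 mm and thickness 23 mm, joined by a core cylinder of radius 49 mm and height 177 mm. The lower flange rests on z = 0 and the three cylinders share a vertical axis.


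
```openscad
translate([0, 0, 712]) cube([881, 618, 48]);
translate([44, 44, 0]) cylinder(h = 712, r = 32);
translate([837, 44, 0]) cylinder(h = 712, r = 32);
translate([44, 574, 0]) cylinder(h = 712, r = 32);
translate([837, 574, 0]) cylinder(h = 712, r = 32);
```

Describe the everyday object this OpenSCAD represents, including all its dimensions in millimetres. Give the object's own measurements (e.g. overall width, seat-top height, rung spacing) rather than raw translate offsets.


A rectangular dining table. The top is 881×618×48 mm with its upper surface at z = 760 mm. It stands on four round legs of 64 mm diameter, each leg's bounding box inset 12 mm from the nearest pair of top edges, running from the floor to the underside of the top.


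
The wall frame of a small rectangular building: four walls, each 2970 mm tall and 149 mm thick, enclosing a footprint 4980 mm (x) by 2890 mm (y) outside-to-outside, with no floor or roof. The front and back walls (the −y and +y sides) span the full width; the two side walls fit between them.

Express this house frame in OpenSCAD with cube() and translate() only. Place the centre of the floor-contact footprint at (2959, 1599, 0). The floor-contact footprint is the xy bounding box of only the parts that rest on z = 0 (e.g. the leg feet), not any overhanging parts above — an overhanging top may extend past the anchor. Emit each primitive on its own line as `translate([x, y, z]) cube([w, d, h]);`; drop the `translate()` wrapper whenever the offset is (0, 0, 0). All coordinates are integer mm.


translate([469, 154, 0]) cube([4980, 149, 2970]);
translate([469, 2895, 0]) cube([4980, 149, 2970]);
translate([469, 303, 0]) cube([149, 2592, 2970]);
translate([5300, 303, 0]) cube([149, 2592, 2970]);


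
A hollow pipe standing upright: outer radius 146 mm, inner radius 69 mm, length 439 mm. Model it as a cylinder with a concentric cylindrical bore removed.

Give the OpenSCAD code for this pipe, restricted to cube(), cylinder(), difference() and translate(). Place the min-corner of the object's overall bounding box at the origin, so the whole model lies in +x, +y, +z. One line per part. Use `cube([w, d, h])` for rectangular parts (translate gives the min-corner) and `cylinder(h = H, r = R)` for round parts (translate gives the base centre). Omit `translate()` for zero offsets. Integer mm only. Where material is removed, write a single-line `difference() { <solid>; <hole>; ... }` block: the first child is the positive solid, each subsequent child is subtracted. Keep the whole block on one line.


difference() { translate([146, 146, 0]) cylinder(h = 439, r = 146); translate([146, 146, 0]) cylinder(h = 439, r = 69); }


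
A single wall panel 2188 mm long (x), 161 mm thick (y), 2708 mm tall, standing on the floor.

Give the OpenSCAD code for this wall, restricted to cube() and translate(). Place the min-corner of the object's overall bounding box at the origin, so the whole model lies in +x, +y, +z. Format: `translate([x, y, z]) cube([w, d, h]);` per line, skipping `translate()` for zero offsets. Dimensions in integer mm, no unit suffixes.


cube([2188, 161, 2708]);


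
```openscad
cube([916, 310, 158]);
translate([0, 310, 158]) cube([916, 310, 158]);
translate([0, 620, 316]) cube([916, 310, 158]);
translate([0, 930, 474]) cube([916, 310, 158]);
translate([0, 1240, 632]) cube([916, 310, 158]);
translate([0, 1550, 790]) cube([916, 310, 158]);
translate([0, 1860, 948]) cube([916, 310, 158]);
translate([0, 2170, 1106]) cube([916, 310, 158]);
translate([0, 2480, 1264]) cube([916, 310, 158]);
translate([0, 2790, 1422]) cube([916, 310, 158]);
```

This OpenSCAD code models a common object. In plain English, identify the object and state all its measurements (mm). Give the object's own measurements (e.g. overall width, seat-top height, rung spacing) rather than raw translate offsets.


A straight staircase of 10 solid steps. Each step is 916 mm wide (x), 310 mm deep (y, the going) and 158 mm tall (the rise). The first step rests on the floor; each subsequent step sits one going further in +y and one rise higher in +z, directly behind and above the previous step with no overlap.


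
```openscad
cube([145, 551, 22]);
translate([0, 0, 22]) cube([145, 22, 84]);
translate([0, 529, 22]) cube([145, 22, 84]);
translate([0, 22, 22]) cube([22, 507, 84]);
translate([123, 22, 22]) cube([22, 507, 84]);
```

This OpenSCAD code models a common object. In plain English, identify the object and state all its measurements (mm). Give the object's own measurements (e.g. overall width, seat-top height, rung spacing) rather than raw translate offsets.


An open-topped rectangular box: outside dimensions 145×551×106 mm, with a uniform wall and base thickness of 22 mm. The base is a full 145×551 slab on the floor; four walls sit on top of the base. The front and back walls (the −y and +y sides) span the full width; the two side walls fit between them.


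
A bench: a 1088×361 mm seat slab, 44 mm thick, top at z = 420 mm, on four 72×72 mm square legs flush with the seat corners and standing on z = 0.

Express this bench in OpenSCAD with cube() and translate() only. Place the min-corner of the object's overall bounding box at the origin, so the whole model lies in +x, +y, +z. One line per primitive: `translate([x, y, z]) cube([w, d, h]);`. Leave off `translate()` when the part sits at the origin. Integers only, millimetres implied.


translate([0, 0, 376]) cube([1088, 361, 44]);
cube([72, 72, 376]);
translate([0, 289, 0]) cube([72, 72, 376]);
translate([1016, 0, 0]) cube([72, 72, 376]);
translate([1016, 289, 0]) cube([72, 72, 376]);


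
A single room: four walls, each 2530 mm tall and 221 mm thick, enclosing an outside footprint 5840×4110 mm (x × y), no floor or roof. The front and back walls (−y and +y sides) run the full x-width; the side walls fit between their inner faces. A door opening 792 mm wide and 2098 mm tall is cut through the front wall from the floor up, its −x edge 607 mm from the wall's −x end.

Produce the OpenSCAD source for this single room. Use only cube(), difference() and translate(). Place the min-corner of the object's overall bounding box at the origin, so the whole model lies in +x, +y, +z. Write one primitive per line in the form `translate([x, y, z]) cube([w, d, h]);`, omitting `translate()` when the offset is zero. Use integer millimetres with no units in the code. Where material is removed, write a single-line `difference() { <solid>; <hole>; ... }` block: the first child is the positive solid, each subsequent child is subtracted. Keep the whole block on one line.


difference() { cube([5840, 221, 2530]); translate([607, 0, 0]) cube([792, 221, 2098]); }
translate([0, 3889, 0]) cube([5840, 221, 2530]);
translate([0, 221, 0]) cube([221, 3668, 2530]);
translate([5619, 221, 0]) cube([221, 3668, 2530]);


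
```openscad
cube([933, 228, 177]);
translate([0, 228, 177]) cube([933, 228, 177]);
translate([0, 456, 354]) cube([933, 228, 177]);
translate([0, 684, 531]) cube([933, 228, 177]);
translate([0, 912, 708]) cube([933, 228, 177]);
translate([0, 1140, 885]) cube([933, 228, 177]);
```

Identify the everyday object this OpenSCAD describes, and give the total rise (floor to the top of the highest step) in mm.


A staircase. The total rise is 1062 mm.

6 identical blocks, each offset up and back from the previous — a staircase. Each step is 177 mm tall and there are 6 of them, so the total rise is 6 × 177 = 1062 mm.


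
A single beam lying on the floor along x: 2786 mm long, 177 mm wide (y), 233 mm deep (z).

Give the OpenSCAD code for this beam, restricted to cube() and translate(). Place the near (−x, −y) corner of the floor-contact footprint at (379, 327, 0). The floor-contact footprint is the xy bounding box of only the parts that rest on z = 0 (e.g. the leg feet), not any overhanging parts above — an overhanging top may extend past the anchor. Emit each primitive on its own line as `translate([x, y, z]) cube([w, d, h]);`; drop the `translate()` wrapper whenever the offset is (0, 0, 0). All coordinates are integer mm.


translate([379, 327, 0]) cube([2786, 177, 233]);


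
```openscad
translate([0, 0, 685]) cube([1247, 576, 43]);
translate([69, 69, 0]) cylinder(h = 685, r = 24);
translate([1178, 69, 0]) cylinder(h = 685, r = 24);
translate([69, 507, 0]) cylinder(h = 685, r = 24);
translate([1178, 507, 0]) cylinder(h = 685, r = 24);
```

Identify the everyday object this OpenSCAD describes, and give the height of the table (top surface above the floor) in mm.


A table. The table height is 728 mm.

A 1247×576×43 slab sits at z = 685 on four Ø48 mm round legs — a table. The top surface is at 685 + 43 = 728 mm.


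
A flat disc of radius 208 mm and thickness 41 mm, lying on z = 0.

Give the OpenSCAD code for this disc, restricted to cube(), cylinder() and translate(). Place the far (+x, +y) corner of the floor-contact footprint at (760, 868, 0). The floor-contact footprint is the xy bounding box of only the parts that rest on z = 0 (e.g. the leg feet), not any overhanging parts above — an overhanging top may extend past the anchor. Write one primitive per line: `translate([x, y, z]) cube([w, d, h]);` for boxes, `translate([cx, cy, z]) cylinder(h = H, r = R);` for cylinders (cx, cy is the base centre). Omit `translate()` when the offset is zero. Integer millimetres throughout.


translate([552, 660, 0]) cylinder(h = 41, r = 208);


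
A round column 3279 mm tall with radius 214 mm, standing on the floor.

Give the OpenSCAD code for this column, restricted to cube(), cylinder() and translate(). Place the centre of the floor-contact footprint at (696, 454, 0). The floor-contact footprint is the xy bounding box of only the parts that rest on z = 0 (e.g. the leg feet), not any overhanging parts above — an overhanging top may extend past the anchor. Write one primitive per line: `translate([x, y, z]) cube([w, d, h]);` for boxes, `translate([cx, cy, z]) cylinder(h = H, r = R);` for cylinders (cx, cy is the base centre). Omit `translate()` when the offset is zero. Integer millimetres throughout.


translate([696, 454, 0]) cylinder(h = 3279, r = 214);


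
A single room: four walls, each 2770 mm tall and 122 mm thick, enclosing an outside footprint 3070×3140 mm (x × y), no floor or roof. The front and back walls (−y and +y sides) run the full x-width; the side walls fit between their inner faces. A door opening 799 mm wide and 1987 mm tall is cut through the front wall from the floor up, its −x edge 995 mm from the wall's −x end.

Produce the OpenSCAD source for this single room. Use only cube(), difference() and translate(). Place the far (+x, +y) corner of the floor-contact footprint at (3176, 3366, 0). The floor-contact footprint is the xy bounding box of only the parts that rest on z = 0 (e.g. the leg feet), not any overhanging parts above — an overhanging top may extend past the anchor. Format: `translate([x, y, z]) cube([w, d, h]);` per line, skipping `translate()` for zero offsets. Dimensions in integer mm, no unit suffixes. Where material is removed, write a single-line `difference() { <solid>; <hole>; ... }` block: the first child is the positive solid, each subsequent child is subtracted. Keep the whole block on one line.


difference() { translate([106, 226, 0]) cube([3070, 122, 2770]); translate([1101, 226, 0]) cube([799, 122, 1987]); }
translate([106, 3244, 0]) cube([3070, 122, 2770]);
translate([106, 348, 0]) cube([122, 2896, 2770]);
translate([3054, 348, 0]) cube([122, 2896, 2770]);


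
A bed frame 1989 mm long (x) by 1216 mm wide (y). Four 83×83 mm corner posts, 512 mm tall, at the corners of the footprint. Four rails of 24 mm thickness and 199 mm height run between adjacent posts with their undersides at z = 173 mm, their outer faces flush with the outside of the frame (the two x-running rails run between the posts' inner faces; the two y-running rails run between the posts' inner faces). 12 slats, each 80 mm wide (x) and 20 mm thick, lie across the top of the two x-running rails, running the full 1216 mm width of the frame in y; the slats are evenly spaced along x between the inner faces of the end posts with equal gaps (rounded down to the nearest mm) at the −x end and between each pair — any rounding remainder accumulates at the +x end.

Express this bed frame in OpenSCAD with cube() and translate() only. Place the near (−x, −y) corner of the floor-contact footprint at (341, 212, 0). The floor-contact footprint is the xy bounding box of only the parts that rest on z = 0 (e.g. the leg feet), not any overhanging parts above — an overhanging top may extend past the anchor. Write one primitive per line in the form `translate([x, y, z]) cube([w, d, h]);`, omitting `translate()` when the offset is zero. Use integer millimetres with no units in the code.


translate([341, 212, 0]) cube([83, 83, 512]);
translate([341, 1345, 0]) cube([83, 83, 512]);
translate([2247, 212, 0]) cube([83, 83, 512]);
translate([2247, 1345, 0]) cube([83, 83, 512]);
translate([424, 212, 173]) cube([1823, 24, 199]);
translate([424, 1404, 173]) cube([1823, 24, 199]);
translate([341, 295, 173]) cube([24, 1050, 199]);
translate([2306, 295, 173]) cube([24, 1050, 199]);
translate([490, 212, 372]) cube([80, 1216, 20]);
translate([636, 212, 372]) cube([80, 1216, 20]);
translate([782, 212, 372]) cube([80, 1216, 20]);
translate([928, 212, 372]) cube([80, 1216, 20]);
translate([1074, 212, 372]) cube([80, 1216, 20]);
translate([1220, 212, 372]) cube([80, 1216, 20]);
translate([1366, 212, 372]) cube([80, 1216, 20]);
translate([1512, 212, 372]) cube([80, 1216, 20]);
translate([1658, 212, 372]) cube([80, 1216, 20]);
translate([1804, 212, 372]) cube([80, 1216, 20]);
translate([1950, 212, 372]) cube([80, 1216, 20]);
translate([2096, 212, 372]) cube([80, 1216, 20]);


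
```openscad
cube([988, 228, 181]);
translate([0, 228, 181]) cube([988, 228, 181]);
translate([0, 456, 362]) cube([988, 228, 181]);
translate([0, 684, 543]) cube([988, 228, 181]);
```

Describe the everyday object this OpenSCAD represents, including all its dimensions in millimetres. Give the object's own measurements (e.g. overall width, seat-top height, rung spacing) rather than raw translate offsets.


A straight staircase of 4 solid steps. Each step is 988 mm wide (x), 228 mm deep (y, the going) and 181 mm tall (the rise). The first step rests on the floor; each subsequent step sits one going further in +y and one rise higher in +z, directly behind and above the previous step with no overlap.


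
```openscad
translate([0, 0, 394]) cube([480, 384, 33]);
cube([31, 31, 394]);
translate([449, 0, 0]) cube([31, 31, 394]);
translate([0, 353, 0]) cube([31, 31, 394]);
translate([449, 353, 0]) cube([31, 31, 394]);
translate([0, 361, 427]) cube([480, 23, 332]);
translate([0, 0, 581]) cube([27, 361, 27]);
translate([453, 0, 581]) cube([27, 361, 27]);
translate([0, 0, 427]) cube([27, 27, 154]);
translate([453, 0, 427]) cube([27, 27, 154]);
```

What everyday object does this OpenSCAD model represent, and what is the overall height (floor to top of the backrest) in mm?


A chair. The overall height is 759 mm.

A slab on four corner posts with a tall panel at the back — a chair. The seat slab sits at z = 394 with thickness 33, and the 332 mm backrest starts at the seat top, so the overall height is 394 + 33 + 332 = 759 mm.


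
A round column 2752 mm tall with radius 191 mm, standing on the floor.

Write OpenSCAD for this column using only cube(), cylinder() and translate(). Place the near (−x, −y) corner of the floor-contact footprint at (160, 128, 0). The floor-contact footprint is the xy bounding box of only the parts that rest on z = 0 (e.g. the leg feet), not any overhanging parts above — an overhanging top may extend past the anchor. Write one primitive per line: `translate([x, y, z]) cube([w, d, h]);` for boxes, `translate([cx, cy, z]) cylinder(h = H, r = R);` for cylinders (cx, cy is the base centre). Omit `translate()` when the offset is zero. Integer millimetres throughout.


translate([351, 319, 0]) cylinder(h = 2752, r = 191);


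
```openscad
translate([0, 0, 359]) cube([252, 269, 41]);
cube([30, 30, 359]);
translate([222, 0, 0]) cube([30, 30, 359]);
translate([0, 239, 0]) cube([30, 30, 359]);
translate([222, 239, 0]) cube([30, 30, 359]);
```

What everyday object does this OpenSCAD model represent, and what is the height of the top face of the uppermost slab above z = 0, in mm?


A stool. The seat height is 400 mm.

A 252×269×41 slab at z = 359 on four corner posts — a stool. The seat top is 359 + 41 = 400 mm.


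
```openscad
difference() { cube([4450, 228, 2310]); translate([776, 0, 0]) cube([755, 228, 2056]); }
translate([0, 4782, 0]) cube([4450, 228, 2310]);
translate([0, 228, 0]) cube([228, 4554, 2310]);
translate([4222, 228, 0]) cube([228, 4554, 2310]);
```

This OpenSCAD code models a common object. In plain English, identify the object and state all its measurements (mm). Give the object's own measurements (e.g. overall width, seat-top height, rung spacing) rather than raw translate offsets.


A single room: four walls, each 2310 mm tall and 228 mm thick, enclosing an outside footprint 4450×5010 mm (x × y), no floor or roof. The front and back walls (−y and +y sides) run the full x-width; the side walls fit between their inner faces. A door opening 755 mm wide and 2056 mm tall is cut through the front wall from the floor up, its −x edge 776 mm from the wall's −x end.


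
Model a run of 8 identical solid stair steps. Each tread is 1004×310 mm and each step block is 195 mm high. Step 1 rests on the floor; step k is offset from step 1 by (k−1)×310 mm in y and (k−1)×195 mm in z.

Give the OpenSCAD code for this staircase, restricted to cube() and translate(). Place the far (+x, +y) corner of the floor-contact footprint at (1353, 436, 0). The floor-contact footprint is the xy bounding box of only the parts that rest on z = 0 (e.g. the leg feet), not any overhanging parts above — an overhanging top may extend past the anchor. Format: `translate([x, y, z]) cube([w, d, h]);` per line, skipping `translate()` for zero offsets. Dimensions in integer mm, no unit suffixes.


translate([349, 126, 0]) cube([1004, 310, 195]);
translate([349, 436, 195]) cube([1004, 310, 195]);
translate([349, 746, 390]) cube([1004, 310, 195]);
translate([349, 1056, 585]) cube([1004, 310, 195]);
translate([349, 1366, 780]) cube([1004, 310, 195]);
translate([349, 1676, 975]) cube([1004, 310, 195]);
translate([349, 1986, 1170]) cube([1004, 310, 195]);
translate([349, 2296, 1365]) cube([1004, 310, 195]);


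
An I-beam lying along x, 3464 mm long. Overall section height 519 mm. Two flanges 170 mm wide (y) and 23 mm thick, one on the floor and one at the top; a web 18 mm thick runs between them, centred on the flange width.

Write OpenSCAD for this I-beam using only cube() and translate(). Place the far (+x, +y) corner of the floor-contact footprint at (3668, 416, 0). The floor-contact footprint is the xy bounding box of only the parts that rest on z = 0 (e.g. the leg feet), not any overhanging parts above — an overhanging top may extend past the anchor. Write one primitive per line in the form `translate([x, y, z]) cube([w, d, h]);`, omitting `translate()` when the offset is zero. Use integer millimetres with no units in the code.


translate([204, 246, 0]) cube([3464, 170, 23]);
translate([204, 322, 23]) cube([3464, 18, 473]);
translate([204, 246, 496]) cube([3464, 170, 23]);


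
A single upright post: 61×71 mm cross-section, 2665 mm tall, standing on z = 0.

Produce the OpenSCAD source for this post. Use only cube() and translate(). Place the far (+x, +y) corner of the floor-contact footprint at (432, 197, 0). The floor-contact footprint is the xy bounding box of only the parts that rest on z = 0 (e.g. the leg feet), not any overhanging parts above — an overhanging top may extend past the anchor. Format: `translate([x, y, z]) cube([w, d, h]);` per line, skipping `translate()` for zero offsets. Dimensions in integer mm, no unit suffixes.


translate([371, 126, 0]) cube([61, 71, 2665]);


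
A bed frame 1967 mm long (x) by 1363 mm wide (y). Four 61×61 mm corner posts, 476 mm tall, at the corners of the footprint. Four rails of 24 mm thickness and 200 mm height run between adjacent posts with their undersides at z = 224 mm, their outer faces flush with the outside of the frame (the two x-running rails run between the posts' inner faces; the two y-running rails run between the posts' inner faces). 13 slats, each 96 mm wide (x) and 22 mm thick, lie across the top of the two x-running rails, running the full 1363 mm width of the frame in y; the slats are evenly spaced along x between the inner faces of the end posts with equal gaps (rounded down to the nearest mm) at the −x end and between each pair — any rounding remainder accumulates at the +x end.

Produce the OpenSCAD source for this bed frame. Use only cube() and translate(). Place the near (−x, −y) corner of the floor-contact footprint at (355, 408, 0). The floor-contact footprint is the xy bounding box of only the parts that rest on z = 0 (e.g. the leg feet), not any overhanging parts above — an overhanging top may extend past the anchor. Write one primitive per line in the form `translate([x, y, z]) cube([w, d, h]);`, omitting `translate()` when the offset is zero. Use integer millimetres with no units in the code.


translate([355, 408, 0]) cube([61, 61, 476]);
translate([355, 1710, 0]) cube([61, 61, 476]);
translate([2261, 408, 0]) cube([61, 61, 476]);
translate([2261, 1710, 0]) cube([61, 61, 476]);
translate([416, 408, 224]) cube([1845, 24, 200]);
translate([416, 1747, 224]) cube([1845, 24, 200]);
translate([355, 469, 224]) cube([24, 1241, 200]);
translate([2298, 469, 224]) cube([24, 1241, 200]);
translate([458, 408, 424]) cube([96, 1363, 22]);
translate([596, 408, 424]) cube([96, 1363, 22]);
translate([734, 408, 424]) cube([96, 1363, 22]);
translate([872, 408, 424]) cube([96, 1363, 22]);
translate([1010, 408, 424]) cube([96, 1363, 22]);
translate([1148, 408, 424]) cube([96, 1363, 22]);
translate([1286, 408, 424]) cube([96, 1363, 22]);
translate([1424, 408, 424]) cube([96, 1363, 22]);
translate([1562, 408, 424]) cube([96, 1363, 22]);
translate([1700, 408, 424]) cube([96, 1363, 22]);
translate([1838, 408, 424]) cube([96, 1363, 22]);
translate([1976, 408, 424]) cube([96, 1363, 22]);
translate([2114, 408, 424]) cube([96, 1363, 22]);


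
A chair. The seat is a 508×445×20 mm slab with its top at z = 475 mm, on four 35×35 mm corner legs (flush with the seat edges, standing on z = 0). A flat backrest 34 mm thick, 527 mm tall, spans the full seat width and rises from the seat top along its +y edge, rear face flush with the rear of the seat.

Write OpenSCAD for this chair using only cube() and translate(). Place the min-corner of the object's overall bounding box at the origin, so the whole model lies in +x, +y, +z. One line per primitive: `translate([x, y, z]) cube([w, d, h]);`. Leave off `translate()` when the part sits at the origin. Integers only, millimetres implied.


translate([0, 0, 455]) cube([508, 445, 20]);
cube([35, 35, 455]);
translate([473, 0, 0]) cube([35, 35, 455]);
translate([0, 410, 0]) cube([35, 35, 455]);
translate([473, 410, 0]) cube([35, 35, 455]);
translate([0, 411, 475]) cube([508, 34, 527]);


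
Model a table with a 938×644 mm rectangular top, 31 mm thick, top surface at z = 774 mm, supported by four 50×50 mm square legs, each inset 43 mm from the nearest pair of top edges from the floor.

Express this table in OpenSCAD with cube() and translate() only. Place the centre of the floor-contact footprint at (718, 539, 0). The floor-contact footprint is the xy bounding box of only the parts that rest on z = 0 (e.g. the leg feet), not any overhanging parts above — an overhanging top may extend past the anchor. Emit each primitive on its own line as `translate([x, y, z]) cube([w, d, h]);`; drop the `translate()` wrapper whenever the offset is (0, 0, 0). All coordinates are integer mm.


translate([249, 217, 743]) cube([938, 644, 31]);
translate([292, 260, 0]) cube([50, 50, 743]);
translate([1094, 260, 0]) cube([50, 50, 743]);
translate([292, 768, 0]) cube([50, 50, 743]);
translate([1094, 768, 0]) cube([50, 50, 743]);


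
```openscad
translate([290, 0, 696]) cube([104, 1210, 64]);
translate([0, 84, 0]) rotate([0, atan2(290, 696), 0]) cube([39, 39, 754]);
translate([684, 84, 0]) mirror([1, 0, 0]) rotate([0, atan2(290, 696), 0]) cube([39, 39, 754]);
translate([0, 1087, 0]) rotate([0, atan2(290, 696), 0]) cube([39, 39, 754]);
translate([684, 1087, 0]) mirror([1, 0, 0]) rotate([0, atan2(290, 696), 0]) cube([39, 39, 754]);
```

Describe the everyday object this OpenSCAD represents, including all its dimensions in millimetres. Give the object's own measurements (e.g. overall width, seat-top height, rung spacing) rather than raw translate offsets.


A sawhorse. A 104×1210×64 mm beam (x, y, z) sits on two A-frame leg pairs. Each pair is two raked legs of 39×39 mm section (39 mm along y) splaying symmetrically in x. Each leg rises 696 mm vertically over 290 mm of horizontal reach and is 754 mm long along its own axis. Every leg's outer bottom edge rests on the floor and its outer top edge meets a bottom edge of the beam — the left legs (tilting toward +x) meet the beam's −x bottom edge, the right legs (their mirror images, tilting toward −x) meet its +x bottom edge — so the leg tops tuck under the beam, the beam's underside is 696 mm above the floor, and the feet are 684 mm apart outside-to-outside with the beam centred between them. The two leg pairs are set in 84 mm from either end of the beam.


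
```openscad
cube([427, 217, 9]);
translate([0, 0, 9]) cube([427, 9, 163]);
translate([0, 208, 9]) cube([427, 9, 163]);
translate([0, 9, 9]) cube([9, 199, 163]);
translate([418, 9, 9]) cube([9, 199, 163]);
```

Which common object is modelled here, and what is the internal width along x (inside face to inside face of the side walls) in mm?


An open box. The internal width is 409 mm.

A 427×217 base slab with four walls standing on it — an open box. The base is 427 mm wide and the walls are 9 mm thick, so the internal width is 427 − 2 × 9 = 409 mm.


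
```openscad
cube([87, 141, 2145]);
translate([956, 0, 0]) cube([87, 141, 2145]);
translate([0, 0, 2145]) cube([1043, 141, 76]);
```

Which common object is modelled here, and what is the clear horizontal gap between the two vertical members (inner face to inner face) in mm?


A door frame. The clear opening width is 869 mm.

Two 2145 mm tall posts with a header on top — a door frame. The left jamb is 87 mm wide at x = 0; the right jamb starts at x = 956. The clear opening is 956 − 87 = 869 mm.


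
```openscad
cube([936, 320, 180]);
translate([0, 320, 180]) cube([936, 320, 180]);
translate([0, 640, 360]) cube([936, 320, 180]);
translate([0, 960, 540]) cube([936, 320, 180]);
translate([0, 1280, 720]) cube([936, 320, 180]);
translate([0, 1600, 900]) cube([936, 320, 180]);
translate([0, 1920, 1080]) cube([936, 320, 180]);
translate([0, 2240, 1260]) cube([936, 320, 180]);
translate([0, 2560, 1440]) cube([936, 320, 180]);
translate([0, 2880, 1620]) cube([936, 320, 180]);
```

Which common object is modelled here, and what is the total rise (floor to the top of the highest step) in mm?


A staircase. The total rise is 1800 mm.

10 identical blocks, each offset up and back from the previous — a staircase. Each step is 180 mm tall and there are 10 of them, so the total rise is 10 × 180 = 1800 mm.


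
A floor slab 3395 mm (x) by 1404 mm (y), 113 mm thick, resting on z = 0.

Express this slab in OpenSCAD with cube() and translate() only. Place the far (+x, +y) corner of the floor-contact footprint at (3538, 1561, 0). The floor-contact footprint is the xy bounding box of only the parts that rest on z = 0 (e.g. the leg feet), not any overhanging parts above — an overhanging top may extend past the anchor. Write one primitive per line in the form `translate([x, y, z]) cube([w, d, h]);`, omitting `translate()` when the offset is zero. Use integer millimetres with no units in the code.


translate([143, 157, 0]) cube([3395, 1404, 113]);


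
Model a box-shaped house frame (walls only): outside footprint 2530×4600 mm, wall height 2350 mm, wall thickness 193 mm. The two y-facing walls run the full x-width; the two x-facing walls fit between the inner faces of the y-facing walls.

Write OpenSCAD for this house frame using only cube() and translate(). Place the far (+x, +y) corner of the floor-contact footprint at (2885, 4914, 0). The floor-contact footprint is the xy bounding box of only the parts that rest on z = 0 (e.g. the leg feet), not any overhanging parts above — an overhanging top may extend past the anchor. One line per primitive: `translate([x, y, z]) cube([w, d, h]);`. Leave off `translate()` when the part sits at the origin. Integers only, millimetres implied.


translate([355, 314, 0]) cube([2530, 193, 2350]);
translate([355, 4721, 0]) cube([2530, 193, 2350]);
translate([355, 507, 0]) cube([193, 4214, 2350]);
translate([2692, 507, 0]) cube([193, 4214, 2350]);


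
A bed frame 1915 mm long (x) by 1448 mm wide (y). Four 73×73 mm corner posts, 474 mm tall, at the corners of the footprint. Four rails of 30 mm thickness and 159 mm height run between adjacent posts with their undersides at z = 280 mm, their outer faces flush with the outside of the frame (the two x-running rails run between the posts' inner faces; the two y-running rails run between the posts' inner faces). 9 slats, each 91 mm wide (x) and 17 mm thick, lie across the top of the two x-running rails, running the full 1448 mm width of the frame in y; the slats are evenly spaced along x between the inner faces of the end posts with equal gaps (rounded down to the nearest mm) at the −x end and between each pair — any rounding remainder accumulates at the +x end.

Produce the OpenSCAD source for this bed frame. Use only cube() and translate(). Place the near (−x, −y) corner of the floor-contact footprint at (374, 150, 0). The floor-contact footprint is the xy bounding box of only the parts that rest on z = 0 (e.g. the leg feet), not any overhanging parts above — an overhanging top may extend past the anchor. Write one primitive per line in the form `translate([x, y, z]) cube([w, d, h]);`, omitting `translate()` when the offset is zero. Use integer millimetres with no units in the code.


translate([374, 150, 0]) cube([73, 73, 474]);
translate([374, 1525, 0]) cube([73, 73, 474]);
translate([2216, 150, 0]) cube([73, 73, 474]);
translate([2216, 1525, 0]) cube([73, 73, 474]);
translate([447, 150, 280]) cube([1769, 30, 159]);
translate([447, 1568, 280]) cube([1769, 30, 159]);
translate([374, 223, 280]) cube([30, 1302, 159]);
translate([2259, 223, 280]) cube([30, 1302, 159]);
translate([542, 150, 439]) cube([91, 1448, 17]);
translate([728, 150, 439]) cube([91, 1448, 17]);
translate([914, 150, 439]) cube([91, 1448, 17]);
translate([1100, 150, 439]) cube([91, 1448, 17]);
translate([1286, 150, 439]) cube([91, 1448, 17]);
translate([1472, 150, 439]) cube([91, 1448, 17]);
translate([1658, 150, 439]) cube([91, 1448, 17]);
translate([1844, 150, 439]) cube([91, 1448, 17]);
translate([2030, 150, 439]) cube([91, 1448, 17]);
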